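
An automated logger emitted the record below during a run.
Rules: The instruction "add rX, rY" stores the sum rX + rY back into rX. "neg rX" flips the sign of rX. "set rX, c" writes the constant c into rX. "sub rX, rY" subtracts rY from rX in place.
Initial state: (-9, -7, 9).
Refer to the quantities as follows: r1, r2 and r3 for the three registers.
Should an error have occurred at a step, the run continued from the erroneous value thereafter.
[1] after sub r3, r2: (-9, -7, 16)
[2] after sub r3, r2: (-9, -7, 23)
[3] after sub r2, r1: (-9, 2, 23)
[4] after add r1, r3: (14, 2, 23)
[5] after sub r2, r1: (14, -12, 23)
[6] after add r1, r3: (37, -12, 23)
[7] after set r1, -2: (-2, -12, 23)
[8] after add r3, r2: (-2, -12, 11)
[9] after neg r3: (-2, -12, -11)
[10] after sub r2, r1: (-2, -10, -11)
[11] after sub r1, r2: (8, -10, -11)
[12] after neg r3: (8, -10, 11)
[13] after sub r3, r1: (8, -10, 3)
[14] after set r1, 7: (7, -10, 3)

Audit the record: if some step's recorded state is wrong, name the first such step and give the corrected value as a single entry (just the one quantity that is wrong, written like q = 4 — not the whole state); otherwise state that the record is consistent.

no error

Step 1: r3 = 9 - -7 = 16 — agrees with the record.
Step 2: r3 = 16 - -7 = 23 — matches.
Step 3: r2 = -7 - -9 = 2 — matches.
Step 4: r1 = -9 + 23 = 14 — matches.
Step 5: r2 = 2 - 14 = -12 — same as recorded.
Step 6: r1 = 14 + 23 = 37 — same as recorded.
Step 7: r1 = -2 — agrees with the record.
Step 8: r3 = 23 + -12 = 11 — same as recorded.
Step 9: r3 = -(11) = -11 — checks out.
Step 10: r2 = -12 - -2 = -10 — same as recorded.
Step 11: r1 = -2 - -10 = 8 — same as recorded.
Step 12: r3 = -(-11) = 11 — agrees with the record.
Step 13: r3 = 11 - 8 = 3 — verified.
Step 14: r1 = 7 — no discrepancy.
Nothing is out of place; the run is error-free.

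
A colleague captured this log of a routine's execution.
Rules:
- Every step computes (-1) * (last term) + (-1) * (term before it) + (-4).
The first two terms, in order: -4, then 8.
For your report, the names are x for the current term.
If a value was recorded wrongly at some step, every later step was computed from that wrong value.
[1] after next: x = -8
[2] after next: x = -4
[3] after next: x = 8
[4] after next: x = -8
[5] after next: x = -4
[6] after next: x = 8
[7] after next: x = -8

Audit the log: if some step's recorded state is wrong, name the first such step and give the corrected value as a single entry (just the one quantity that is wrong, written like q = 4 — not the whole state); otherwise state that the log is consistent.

no error

Recomputing the run from the initial state:
step 1: x = -8
step 2: x = -4
step 3: x = 8
step 4: x = -8
step 5: x = -4
step 6: x = 8
step 7: x = -8
This matches the log at every step.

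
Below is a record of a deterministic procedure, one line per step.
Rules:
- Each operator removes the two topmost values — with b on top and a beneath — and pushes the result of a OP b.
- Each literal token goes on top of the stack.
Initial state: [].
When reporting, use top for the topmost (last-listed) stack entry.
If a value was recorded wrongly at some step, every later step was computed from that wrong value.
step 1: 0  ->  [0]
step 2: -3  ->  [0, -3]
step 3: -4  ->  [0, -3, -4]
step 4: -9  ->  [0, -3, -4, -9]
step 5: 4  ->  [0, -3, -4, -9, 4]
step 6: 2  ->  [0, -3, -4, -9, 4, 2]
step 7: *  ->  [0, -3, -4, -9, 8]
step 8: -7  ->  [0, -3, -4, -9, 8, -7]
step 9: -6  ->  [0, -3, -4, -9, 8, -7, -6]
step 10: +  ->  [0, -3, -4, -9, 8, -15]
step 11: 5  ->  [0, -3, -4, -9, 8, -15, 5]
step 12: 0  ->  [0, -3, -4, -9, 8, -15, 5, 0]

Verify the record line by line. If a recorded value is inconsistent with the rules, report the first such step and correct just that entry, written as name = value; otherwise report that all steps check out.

1. push 0: top = 0 (agrees with the record)
2. push -3: top = -3 (checks out)
3. push -4: top = -4 (same as recorded)
4. push -9: top = -9 (confirmed correct)
5. push 4: top = 4 (same as recorded)
6. push 2: top = 2 (matches)
7. 4 * 2 = 8 (verified)
8. push -7: top = -7 (in agreement)
9. push -6: top = -6 (in agreement)
10. -7 + -6 = -13 (a discrepancy with the record)
The earliest wrong entry is at step 10: it should read top = -13.

step 10, top = -13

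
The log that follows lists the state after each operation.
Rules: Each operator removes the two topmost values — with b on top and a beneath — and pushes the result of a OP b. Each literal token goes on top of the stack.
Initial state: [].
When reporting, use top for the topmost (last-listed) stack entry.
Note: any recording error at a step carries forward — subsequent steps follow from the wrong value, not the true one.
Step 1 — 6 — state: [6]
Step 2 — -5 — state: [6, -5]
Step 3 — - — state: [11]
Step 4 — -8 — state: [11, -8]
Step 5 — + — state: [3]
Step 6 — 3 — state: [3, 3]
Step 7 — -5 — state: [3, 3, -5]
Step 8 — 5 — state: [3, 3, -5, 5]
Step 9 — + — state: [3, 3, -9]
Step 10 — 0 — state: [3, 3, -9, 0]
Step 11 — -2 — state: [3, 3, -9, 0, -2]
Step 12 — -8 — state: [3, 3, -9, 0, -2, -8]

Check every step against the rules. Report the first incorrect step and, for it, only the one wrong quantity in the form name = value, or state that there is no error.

step 9, top = 0

1. push 6: top = 6 (same as recorded)
2. push -5: top = -5 (in agreement)
3. 6 - -5 = 11 (confirmed correct)
4. push -8: top = -8 (exactly as logged)
5. 11 + -8 = 3 (agrees with the log)
6. push 3: top = 3 (matches)
7. push -5: top = -5 (same as recorded)
8. push 5: top = 5 (no discrepancy)
9. -5 + 5 = 0 (the log disagrees here)
Step 9 is the first one off; corrected, top = 0.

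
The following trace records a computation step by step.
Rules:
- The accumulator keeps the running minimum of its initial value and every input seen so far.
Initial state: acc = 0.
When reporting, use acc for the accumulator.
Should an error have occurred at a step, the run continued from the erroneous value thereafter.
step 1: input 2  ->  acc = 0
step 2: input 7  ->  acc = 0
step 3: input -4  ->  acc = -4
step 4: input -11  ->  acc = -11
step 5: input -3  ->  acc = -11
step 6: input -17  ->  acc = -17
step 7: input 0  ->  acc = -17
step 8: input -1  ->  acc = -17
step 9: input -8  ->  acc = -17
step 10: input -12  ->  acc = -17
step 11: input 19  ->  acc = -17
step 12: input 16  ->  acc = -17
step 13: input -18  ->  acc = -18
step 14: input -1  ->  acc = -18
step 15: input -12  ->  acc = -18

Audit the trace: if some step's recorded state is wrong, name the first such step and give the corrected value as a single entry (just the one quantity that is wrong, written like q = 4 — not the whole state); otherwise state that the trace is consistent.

Recomputing the run from the initial state:
step 1: acc = 0
step 2: acc = 0
step 3: acc = -4
step 4: acc = -11
step 5: acc = -11
step 6: acc = -17
step 7: acc = -17
step 8: acc = -17
step 9: acc = -17
step 10: acc = -17
step 11: acc = -17
step 12: acc = -17
step 13: acc = -18
step 14: acc = -18
step 15: acc = -18
This matches the trace at every step.

no error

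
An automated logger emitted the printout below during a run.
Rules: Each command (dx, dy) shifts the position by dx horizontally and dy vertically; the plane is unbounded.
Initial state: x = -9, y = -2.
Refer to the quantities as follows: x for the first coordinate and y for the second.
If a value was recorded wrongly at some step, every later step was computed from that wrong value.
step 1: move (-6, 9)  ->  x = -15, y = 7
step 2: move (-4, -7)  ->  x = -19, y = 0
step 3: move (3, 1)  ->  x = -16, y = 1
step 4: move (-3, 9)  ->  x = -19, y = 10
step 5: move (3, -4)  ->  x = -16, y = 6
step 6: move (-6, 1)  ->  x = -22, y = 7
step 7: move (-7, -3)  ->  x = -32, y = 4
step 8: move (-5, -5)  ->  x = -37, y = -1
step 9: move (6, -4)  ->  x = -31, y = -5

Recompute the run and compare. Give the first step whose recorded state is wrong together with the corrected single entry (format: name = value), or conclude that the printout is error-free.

step 1: x = -9 + (-6) = -15, y = -2 + (9) = 7 -> matches
step 2: x = -15 + (-4) = -19, y = 7 + (-7) = 0 -> consistent with the printout
step 3: x = -19 + (3) = -16, y = 0 + (1) = 1 -> verified
step 4: x = -16 + (-3) = -19, y = 1 + (9) = 10 -> no discrepancy
step 5: x = -19 + (3) = -16, y = 10 + (-4) = 6 -> verified
step 6: x = -16 + (-6) = -22, y = 6 + (1) = 7 -> no discrepancy
step 7: x = -22 + (-7) = -29, y = 7 + (-3) = 4 -> the recorded entry deviates here
First deviation found at step 7; the corrected entry is x = -29.

step 7, x = -29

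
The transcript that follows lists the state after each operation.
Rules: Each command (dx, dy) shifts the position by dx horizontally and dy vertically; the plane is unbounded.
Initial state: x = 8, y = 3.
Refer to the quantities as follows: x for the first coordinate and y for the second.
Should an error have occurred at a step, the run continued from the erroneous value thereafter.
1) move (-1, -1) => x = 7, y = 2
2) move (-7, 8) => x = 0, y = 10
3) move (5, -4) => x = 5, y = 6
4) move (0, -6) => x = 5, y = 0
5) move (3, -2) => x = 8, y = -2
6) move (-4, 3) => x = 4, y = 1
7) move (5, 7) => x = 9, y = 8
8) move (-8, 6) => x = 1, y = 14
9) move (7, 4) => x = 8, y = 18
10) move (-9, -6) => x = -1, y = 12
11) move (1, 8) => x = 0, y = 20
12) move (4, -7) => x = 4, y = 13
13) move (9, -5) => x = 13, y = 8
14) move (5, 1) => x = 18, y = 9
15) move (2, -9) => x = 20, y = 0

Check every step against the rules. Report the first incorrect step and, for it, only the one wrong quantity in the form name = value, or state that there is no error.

Step 1: x = 8 + (-1) = 7, y = 3 + (-1) = 2 — verified.
Step 2: x = 7 + (-7) = 0, y = 2 + (8) = 10 — same as recorded.
Step 3: x = 0 + (5) = 5, y = 10 + (-4) = 6 — exactly as logged.
Step 4: x = 5 + (0) = 5, y = 6 + (-6) = 0 — exactly as logged.
Step 5: x = 5 + (3) = 8, y = 0 + (-2) = -2 — matches.
Step 6: x = 8 + (-4) = 4, y = -2 + (3) = 1 — no discrepancy.
Step 7: x = 4 + (5) = 9, y = 1 + (7) = 8 — verified.
Step 8: x = 9 + (-8) = 1, y = 8 + (6) = 14 — confirmed correct.
Step 9: x = 1 + (7) = 8, y = 14 + (4) = 18 — consistent with the transcript.
Step 10: x = 8 + (-9) = -1, y = 18 + (-6) = 12 — no discrepancy.
Step 11: x = -1 + (1) = 0, y = 12 + (8) = 20 — exactly as logged.
Step 12: x = 0 + (4) = 4, y = 20 + (-7) = 13 — matches.
Step 13: x = 4 + (9) = 13, y = 13 + (-5) = 8 — verified.
Step 14: x = 13 + (5) = 18, y = 8 + (1) = 9 — verified.
Step 15: x = 18 + (2) = 20, y = 9 + (-9) = 0 — same as recorded.
The recomputation confirms every line.

no error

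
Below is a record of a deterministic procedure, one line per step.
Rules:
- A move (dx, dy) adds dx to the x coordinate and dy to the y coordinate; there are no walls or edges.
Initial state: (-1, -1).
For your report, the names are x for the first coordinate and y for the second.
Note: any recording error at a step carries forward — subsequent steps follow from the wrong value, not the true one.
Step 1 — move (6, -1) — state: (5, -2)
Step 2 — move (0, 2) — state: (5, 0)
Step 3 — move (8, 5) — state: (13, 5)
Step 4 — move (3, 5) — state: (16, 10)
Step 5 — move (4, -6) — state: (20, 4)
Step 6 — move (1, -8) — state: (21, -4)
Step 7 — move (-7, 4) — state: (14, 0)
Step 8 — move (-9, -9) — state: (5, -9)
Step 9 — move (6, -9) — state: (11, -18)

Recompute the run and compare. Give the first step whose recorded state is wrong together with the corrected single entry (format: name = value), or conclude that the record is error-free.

no error

Step 1: x = -1 + (6) = 5, y = -1 + (-1) = -2 — verified.
Step 2: x = 5 + (0) = 5, y = -2 + (2) = 0 — verified.
Step 3: x = 5 + (8) = 13, y = 0 + (5) = 5 — exactly as logged.
Step 4: x = 13 + (3) = 16, y = 5 + (5) = 10 — confirmed correct.
Step 5: x = 16 + (4) = 20, y = 10 + (-6) = 4 — checks out.
Step 6: x = 20 + (1) = 21, y = 4 + (-8) = -4 — no discrepancy.
Step 7: x = 21 + (-7) = 14, y = -4 + (4) = 0 — matches.
Step 8: x = 14 + (-9) = 5, y = 0 + (-9) = -9 — verified.
Step 9: x = 5 + (6) = 11, y = -9 + (-9) = -18 — checks out.
The recomputation confirms every line.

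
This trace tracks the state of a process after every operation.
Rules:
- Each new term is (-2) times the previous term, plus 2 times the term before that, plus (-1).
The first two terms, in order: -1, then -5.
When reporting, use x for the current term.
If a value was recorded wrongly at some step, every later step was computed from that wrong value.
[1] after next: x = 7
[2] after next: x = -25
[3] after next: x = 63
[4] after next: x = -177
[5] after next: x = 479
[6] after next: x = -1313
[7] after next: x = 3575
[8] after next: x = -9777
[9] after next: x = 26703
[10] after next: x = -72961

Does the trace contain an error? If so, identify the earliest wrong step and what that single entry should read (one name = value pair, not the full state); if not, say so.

step 7, x = 3583

step 1: x = -2*(-5) + (2)*(-1) + (-1) = 7 -> no discrepancy
step 2: x = -2*(7) + (2)*(-5) + (-1) = -25 -> in agreement
step 3: x = -2*(-25) + (2)*(7) + (-1) = 63 -> verified
step 4: x = -2*(63) + (2)*(-25) + (-1) = -177 -> matches
step 5: x = -2*(-177) + (2)*(63) + (-1) = 479 -> exactly as logged
step 6: x = -2*(479) + (2)*(-177) + (-1) = -1313 -> matches
step 7: x = -2*(-1313) + (2)*(479) + (-1) = 3583 -> not what was recorded
The audit stops at step 7: the recorded entry is wrong and should be x = 3583.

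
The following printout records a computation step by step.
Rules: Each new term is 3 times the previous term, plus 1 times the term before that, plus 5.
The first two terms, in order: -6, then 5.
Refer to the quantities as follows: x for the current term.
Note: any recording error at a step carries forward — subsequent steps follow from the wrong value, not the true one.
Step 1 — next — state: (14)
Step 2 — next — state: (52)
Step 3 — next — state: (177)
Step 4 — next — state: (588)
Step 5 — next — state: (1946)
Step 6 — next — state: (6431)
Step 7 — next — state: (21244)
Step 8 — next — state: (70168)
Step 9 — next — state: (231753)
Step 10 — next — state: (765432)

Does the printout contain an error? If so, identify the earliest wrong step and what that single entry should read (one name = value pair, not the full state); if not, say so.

Step 1: x = 3*(5) + (1)*(-6) + (5) = 14 — exactly as logged.
Step 2: x = 3*(14) + (1)*(5) + (5) = 52 — matches.
Step 3: x = 3*(52) + (1)*(14) + (5) = 175 — the printout disagrees here.
First incorrect step: 3; the correct value is x = 175.

step 3, x = 175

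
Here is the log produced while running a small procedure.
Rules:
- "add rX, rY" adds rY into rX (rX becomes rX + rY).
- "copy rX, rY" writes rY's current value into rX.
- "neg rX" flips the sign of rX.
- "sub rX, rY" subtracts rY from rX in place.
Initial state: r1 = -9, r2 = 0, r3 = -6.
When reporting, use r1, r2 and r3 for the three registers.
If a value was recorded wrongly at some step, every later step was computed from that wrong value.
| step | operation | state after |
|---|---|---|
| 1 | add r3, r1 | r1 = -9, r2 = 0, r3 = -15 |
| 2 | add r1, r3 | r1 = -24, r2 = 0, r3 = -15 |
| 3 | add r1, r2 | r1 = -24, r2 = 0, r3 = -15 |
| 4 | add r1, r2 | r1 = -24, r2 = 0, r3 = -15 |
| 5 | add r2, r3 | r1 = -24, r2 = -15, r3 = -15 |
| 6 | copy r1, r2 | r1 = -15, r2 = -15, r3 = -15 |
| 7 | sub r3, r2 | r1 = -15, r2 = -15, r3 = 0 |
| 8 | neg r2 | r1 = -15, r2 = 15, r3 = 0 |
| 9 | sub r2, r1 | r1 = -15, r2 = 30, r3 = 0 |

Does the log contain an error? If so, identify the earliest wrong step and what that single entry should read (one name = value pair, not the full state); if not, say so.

no error

Step 1: r3 = -6 + -9 = -15 — no discrepancy.
Step 2: r1 = -9 + -15 = -24 — consistent with the log.
Step 3: r1 = -24 + 0 = -24 — same as recorded.
Step 4: r1 = -24 + 0 = -24 — matches.
Step 5: r2 = 0 + -15 = -15 — in agreement.
Step 6: r1 = -15 — confirmed correct.
Step 7: r3 = -15 - -15 = 0 — exactly as logged.
Step 8: r2 = -(-15) = 15 — verified.
Step 9: r2 = 15 - -15 = 30 — same as recorded.
The whole run recomputes cleanly — no discrepancies.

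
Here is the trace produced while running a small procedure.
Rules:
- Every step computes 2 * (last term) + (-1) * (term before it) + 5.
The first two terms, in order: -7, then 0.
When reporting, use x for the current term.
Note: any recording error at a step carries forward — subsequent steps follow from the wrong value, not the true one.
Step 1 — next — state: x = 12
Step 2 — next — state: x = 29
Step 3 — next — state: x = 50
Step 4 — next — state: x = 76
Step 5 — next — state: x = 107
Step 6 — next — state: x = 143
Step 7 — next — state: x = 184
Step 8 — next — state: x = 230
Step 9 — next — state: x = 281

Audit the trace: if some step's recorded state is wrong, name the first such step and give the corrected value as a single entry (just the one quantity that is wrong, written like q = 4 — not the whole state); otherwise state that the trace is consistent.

step 3, x = 51

Recomputing the run from the initial state:
step 1: x = 12
step 2: x = 29
step 3: x = 51
step 4: x = 78
step 5: x = 110
step 6: x = 147
step 7: x = 189
step 8: x = 236
step 9: x = 288
The first disagreement with the trace is at step 3, where the value should be x = 51.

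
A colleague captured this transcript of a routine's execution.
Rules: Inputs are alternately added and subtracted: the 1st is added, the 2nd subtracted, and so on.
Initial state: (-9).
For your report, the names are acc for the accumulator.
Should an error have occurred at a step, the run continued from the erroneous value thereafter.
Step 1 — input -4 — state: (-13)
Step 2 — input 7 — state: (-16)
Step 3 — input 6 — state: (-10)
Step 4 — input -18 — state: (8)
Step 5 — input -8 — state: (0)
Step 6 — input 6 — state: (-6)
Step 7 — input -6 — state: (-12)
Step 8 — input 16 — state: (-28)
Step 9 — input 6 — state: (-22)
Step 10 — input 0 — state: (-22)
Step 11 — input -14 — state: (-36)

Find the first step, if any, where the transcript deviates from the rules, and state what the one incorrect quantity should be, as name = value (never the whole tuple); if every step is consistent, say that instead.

Recomputing the run from the initial state:
step 1: acc = -13
step 2: acc = -20
step 3: acc = -14
step 4: acc = 4
step 5: acc = -4
step 6: acc = -10
step 7: acc = -16
step 8: acc = -32
step 9: acc = -26
step 10: acc = -26
step 11: acc = -40
The first disagreement with the transcript is at step 2, where the value should be acc = -20.

step 2, acc = -20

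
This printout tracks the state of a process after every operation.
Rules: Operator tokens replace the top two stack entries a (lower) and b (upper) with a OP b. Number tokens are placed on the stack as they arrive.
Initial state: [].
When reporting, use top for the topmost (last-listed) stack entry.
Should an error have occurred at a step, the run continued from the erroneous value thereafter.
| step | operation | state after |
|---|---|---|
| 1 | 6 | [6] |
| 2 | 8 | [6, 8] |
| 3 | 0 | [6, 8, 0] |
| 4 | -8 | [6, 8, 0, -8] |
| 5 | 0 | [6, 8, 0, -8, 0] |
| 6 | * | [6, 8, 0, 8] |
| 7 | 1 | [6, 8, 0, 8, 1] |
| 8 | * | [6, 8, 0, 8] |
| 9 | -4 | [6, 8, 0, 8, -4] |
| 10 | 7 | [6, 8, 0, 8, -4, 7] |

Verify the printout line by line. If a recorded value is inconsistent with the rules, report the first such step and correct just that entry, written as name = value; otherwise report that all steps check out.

1. push 6: top = 6 (verified)
2. push 8: top = 8 (confirmed correct)
3. push 0: top = 0 (same as recorded)
4. push -8: top = -8 (in agreement)
5. push 0: top = 0 (consistent with the printout)
6. -8 * 0 = 0 (not what was recorded)
That makes step 6 the first incorrect line — top = 0 is what it should show.

step 6, top = 0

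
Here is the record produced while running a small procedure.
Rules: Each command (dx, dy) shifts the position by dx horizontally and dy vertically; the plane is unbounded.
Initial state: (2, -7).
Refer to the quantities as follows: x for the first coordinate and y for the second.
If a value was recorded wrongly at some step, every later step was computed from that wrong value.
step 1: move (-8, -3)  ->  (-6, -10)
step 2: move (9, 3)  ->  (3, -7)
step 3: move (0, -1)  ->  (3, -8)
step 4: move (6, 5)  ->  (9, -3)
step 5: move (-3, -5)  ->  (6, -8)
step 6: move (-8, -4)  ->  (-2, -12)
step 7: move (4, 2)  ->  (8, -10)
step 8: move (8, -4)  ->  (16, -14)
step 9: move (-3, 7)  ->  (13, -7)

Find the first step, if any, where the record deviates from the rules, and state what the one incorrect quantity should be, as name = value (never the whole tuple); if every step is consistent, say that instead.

Step 1: x = 2 + (-8) = -6, y = -7 + (-3) = -10 — confirmed correct.
Step 2: x = -6 + (9) = 3, y = -10 + (3) = -7 — in agreement.
Step 3: x = 3 + (0) = 3, y = -7 + (-1) = -8 — agrees with the record.
Step 4: x = 3 + (6) = 9, y = -8 + (5) = -3 — consistent with the record.
Step 5: x = 9 + (-3) = 6, y = -3 + (-5) = -8 — no discrepancy.
Step 6: x = 6 + (-8) = -2, y = -8 + (-4) = -12 — in agreement.
Step 7: x = -2 + (4) = 2, y = -12 + (2) = -10 — a discrepancy with the record.
That makes step 7 the first incorrect line — x = 2 is what it should show.

step 7, x = 2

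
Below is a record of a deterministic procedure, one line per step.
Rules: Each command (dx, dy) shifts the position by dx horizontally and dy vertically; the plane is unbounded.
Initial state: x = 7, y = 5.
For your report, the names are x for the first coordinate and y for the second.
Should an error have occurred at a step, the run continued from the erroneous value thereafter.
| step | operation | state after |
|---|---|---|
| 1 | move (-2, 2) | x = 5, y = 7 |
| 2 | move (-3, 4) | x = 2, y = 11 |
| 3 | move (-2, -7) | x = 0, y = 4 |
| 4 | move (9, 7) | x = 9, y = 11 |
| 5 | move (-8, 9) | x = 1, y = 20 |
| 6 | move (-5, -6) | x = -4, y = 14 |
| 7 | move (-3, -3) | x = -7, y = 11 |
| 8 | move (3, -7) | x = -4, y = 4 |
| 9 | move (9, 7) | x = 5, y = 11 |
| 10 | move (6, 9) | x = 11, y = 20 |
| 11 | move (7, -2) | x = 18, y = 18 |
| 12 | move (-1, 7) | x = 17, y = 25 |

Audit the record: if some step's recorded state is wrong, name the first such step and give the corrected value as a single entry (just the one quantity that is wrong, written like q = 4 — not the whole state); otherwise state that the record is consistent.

Recomputing the run from the initial state:
step 1: x = 5, y = 7
step 2: x = 2, y = 11
step 3: x = 0, y = 4
step 4: x = 9, y = 11
step 5: x = 1, y = 20
step 6: x = -4, y = 14
step 7: x = -7, y = 11
step 8: x = -4, y = 4
step 9: x = 5, y = 11
step 10: x = 11, y = 20
step 11: x = 18, y = 18
step 12: x = 17, y = 25
This matches the record at every step.

no error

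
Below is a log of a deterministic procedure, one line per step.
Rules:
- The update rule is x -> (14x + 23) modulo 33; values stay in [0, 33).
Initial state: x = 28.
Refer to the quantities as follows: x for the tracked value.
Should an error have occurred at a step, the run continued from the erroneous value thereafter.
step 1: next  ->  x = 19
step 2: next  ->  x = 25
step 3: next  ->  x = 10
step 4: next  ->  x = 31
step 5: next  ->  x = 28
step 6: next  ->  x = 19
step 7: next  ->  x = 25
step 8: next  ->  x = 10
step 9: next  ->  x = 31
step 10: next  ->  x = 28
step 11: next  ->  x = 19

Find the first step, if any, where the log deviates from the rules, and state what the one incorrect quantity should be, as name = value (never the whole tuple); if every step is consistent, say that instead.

no error

step 1: x = (14*28 + 23) mod 33 = 19 -> checks out
step 2: x = (14*19 + 23) mod 33 = 25 -> consistent with the log
step 3: x = (14*25 + 23) mod 33 = 10 -> consistent with the log
step 4: x = (14*10 + 23) mod 33 = 31 -> no discrepancy
step 5: x = (14*31 + 23) mod 33 = 28 -> confirmed correct
step 6: x = (14*28 + 23) mod 33 = 19 -> consistent with the log
step 7: x = (14*19 + 23) mod 33 = 25 -> same as recorded
step 8: x = (14*25 + 23) mod 33 = 10 -> matches
step 9: x = (14*10 + 23) mod 33 = 31 -> consistent with the log
step 10: x = (14*31 + 23) mod 33 = 28 -> agrees with the log
step 11: x = (14*28 + 23) mod 33 = 19 -> agrees with the log
Each recorded entry agrees with the recomputation.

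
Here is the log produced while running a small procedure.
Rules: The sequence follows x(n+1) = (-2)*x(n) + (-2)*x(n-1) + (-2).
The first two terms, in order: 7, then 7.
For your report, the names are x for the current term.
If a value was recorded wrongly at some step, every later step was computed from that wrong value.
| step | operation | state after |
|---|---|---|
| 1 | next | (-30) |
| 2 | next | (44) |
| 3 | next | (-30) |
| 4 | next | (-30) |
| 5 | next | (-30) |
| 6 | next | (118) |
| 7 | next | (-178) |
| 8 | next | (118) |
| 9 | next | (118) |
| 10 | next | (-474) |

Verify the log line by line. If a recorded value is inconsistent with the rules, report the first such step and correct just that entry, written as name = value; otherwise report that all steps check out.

step 5, x = 118

1. x = -2*(7) + (-2)*(7) + (-2) = -30 (no discrepancy)
2. x = -2*(-30) + (-2)*(7) + (-2) = 44 (checks out)
3. x = -2*(44) + (-2)*(-30) + (-2) = -30 (same as recorded)
4. x = -2*(-30) + (-2)*(44) + (-2) = -30 (no discrepancy)
5. x = -2*(-30) + (-2)*(-30) + (-2) = 118 (first mismatch against the log)
Step 5 is the first one off; corrected, x = 118.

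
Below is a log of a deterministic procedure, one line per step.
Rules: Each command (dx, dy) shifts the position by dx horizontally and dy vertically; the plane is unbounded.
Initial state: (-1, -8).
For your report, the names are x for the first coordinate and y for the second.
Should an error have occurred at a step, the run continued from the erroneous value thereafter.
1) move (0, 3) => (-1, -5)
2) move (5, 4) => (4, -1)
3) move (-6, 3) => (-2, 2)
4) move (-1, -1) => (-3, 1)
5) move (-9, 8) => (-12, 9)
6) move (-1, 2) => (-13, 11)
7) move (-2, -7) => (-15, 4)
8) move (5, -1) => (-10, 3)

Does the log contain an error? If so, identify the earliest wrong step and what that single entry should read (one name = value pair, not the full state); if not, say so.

step 1: x = -1 + (0) = -1, y = -8 + (3) = -5 -> matches
step 2: x = -1 + (5) = 4, y = -5 + (4) = -1 -> verified
step 3: x = 4 + (-6) = -2, y = -1 + (3) = 2 -> same as recorded
step 4: x = -2 + (-1) = -3, y = 2 + (-1) = 1 -> confirmed correct
step 5: x = -3 + (-9) = -12, y = 1 + (8) = 9 -> checks out
step 6: x = -12 + (-1) = -13, y = 9 + (2) = 11 -> matches
step 7: x = -13 + (-2) = -15, y = 11 + (-7) = 4 -> no discrepancy
step 8: x = -15 + (5) = -10, y = 4 + (-1) = 3 -> in agreement
The whole run recomputes cleanly — no discrepancies.

no error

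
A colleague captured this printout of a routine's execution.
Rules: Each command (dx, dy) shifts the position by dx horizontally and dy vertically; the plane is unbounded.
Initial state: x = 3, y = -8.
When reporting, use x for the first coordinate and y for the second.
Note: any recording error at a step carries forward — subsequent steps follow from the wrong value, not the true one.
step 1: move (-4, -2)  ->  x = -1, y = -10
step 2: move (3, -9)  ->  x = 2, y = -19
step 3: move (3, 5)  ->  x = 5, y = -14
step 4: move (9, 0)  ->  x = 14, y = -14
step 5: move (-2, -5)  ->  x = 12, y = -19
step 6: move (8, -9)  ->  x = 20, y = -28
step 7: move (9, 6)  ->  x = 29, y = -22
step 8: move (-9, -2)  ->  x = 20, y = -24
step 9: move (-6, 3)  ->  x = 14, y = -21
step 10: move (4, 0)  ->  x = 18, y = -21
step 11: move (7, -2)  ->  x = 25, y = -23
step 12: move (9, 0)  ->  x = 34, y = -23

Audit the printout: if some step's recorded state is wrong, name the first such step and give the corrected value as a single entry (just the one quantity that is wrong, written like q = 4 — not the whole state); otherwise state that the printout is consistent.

no error

Recomputing the run from the initial state:
step 1: x = -1, y = -10
step 2: x = 2, y = -19
step 3: x = 5, y = -14
step 4: x = 14, y = -14
step 5: x = 12, y = -19
step 6: x = 20, y = -28
step 7: x = 29, y = -22
step 8: x = 20, y = -24
step 9: x = 14, y = -21
step 10: x = 18, y = -21
step 11: x = 25, y = -23
step 12: x = 34, y = -23
This matches the printout at every step.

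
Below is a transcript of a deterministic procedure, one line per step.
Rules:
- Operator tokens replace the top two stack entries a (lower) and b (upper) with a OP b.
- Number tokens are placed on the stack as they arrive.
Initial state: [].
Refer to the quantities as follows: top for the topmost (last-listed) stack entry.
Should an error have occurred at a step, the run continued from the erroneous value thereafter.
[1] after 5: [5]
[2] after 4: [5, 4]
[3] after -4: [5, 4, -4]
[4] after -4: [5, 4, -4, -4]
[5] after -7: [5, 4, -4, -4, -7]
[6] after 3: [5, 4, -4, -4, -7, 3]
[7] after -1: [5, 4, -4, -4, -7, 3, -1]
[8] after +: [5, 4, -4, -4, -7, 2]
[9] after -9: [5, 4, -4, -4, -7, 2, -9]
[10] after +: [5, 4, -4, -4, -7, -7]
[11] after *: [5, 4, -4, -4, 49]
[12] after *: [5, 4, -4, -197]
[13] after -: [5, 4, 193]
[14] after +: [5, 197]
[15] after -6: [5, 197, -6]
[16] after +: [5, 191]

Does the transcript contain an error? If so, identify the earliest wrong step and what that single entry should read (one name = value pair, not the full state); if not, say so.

Recomputing the run from the initial state:
step 1: [5]
step 2: [5, 4]
step 3: [5, 4, -4]
step 4: [5, 4, -4, -4]
step 5: [5, 4, -4, -4, -7]
step 6: [5, 4, -4, -4, -7, 3]
step 7: [5, 4, -4, -4, -7, 3, -1]
step 8: [5, 4, -4, -4, -7, 2]
step 9: [5, 4, -4, -4, -7, 2, -9]
step 10: [5, 4, -4, -4, -7, -7]
step 11: [5, 4, -4, -4, 49]
step 12: [5, 4, -4, -196]
step 13: [5, 4, 192]
step 14: [5, 196]
step 15: [5, 196, -6]
step 16: [5, 190]
The first disagreement with the transcript is at step 12, where the value should be top = -196.

step 12, top = -196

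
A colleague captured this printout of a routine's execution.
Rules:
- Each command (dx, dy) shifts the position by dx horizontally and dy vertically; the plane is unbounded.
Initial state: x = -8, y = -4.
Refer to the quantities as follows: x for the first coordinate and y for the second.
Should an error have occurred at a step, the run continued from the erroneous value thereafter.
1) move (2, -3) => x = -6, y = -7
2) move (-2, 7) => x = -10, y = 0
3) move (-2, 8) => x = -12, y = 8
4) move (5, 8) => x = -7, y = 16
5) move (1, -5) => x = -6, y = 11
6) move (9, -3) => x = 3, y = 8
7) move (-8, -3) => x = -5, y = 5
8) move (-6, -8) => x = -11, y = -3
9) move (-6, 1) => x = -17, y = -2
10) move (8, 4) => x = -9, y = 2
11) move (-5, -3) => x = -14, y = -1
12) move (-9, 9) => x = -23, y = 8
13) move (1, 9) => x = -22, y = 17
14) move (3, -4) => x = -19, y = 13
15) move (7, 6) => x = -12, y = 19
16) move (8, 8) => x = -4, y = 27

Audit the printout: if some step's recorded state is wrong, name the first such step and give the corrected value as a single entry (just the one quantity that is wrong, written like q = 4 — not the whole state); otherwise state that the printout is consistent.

step 2, x = -8

Step 1: x = -8 + (2) = -6, y = -4 + (-3) = -7 — checks out.
Step 2: x = -6 + (-2) = -8, y = -7 + (7) = 0 — first mismatch against the printout.
The earliest wrong entry is at step 2: it should read x = -8.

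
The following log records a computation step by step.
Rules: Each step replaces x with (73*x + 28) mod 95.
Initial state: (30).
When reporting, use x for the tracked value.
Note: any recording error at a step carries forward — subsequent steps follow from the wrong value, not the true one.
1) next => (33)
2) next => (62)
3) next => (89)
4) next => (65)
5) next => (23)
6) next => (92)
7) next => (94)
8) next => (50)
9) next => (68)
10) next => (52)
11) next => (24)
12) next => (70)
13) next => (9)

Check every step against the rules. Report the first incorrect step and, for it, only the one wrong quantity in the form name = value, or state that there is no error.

step 13, x = 8

Step 1: x = (73*30 + 28) mod 95 = 33 — confirmed correct.
Step 2: x = (73*33 + 28) mod 95 = 62 — same as recorded.
Step 3: x = (73*62 + 28) mod 95 = 89 — agrees with the log.
Step 4: x = (73*89 + 28) mod 95 = 65 — exactly as logged.
Step 5: x = (73*65 + 28) mod 95 = 23 — checks out.
Step 6: x = (73*23 + 28) mod 95 = 92 — verified.
Step 7: x = (73*92 + 28) mod 95 = 94 — confirmed correct.
Step 8: x = (73*94 + 28) mod 95 = 50 — no discrepancy.
Step 9: x = (73*50 + 28) mod 95 = 68 — matches.
Step 10: x = (73*68 + 28) mod 95 = 52 — same as recorded.
Step 11: x = (73*52 + 28) mod 95 = 24 — exactly as logged.
Step 12: x = (73*24 + 28) mod 95 = 70 — exactly as logged.
Step 13: x = (73*70 + 28) mod 95 = 8 — the recorded entry deviates here.
The audit stops at step 13: the recorded entry is wrong and should be x = 8.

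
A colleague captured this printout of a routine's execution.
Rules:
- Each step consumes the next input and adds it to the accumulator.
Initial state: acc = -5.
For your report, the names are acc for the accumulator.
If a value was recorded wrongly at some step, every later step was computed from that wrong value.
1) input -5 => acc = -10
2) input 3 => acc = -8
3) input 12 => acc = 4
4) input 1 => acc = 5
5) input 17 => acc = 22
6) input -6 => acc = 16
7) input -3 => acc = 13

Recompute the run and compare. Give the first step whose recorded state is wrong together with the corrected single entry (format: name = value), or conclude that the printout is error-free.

step 2, acc = -7

Recomputing the run from the initial state:
step 1: acc = -10
step 2: acc = -7
step 3: acc = 5
step 4: acc = 6
step 5: acc = 23
step 6: acc = 17
step 7: acc = 14
The first disagreement with the printout is at step 2, where the value should be acc = -7.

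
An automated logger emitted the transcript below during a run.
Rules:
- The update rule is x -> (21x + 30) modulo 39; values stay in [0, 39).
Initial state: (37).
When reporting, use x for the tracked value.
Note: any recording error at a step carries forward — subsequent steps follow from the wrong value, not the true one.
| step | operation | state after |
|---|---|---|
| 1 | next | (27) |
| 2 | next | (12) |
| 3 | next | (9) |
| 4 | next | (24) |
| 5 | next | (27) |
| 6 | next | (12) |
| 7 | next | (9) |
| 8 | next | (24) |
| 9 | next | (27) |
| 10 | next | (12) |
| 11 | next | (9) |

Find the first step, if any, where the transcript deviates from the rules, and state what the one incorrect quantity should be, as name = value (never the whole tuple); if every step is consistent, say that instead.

no error

step 1: x = (21*37 + 30) mod 39 = 27 -> same as recorded
step 2: x = (21*27 + 30) mod 39 = 12 -> checks out
step 3: x = (21*12 + 30) mod 39 = 9 -> no discrepancy
step 4: x = (21*9 + 30) mod 39 = 24 -> checks out
step 5: x = (21*24 + 30) mod 39 = 27 -> same as recorded
step 6: x = (21*27 + 30) mod 39 = 12 -> matches
step 7: x = (21*12 + 30) mod 39 = 9 -> in agreement
step 8: x = (21*9 + 30) mod 39 = 24 -> agrees with the transcript
step 9: x = (21*24 + 30) mod 39 = 27 -> checks out
step 10: x = (21*27 + 30) mod 39 = 12 -> matches
step 11: x = (21*12 + 30) mod 39 = 9 -> no discrepancy
The whole run recomputes cleanly — no discrepancies.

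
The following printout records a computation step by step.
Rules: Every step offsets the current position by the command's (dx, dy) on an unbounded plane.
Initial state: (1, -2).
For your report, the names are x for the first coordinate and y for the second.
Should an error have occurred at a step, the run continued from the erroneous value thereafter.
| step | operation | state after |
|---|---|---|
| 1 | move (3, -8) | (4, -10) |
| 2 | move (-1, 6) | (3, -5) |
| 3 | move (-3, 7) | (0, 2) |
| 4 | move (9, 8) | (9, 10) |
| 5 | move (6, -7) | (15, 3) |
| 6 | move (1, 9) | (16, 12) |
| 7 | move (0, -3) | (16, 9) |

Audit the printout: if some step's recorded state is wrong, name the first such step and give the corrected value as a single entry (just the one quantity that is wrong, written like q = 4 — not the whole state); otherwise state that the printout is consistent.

step 2, y = -4

Recomputing the run from the initial state:
step 1: x = 4, y = -10
step 2: x = 3, y = -4
step 3: x = 0, y = 3
step 4: x = 9, y = 11
step 5: x = 15, y = 4
step 6: x = 16, y = 13
step 7: x = 16, y = 10
The first disagreement with the printout is at step 2, where the value should be y = -4.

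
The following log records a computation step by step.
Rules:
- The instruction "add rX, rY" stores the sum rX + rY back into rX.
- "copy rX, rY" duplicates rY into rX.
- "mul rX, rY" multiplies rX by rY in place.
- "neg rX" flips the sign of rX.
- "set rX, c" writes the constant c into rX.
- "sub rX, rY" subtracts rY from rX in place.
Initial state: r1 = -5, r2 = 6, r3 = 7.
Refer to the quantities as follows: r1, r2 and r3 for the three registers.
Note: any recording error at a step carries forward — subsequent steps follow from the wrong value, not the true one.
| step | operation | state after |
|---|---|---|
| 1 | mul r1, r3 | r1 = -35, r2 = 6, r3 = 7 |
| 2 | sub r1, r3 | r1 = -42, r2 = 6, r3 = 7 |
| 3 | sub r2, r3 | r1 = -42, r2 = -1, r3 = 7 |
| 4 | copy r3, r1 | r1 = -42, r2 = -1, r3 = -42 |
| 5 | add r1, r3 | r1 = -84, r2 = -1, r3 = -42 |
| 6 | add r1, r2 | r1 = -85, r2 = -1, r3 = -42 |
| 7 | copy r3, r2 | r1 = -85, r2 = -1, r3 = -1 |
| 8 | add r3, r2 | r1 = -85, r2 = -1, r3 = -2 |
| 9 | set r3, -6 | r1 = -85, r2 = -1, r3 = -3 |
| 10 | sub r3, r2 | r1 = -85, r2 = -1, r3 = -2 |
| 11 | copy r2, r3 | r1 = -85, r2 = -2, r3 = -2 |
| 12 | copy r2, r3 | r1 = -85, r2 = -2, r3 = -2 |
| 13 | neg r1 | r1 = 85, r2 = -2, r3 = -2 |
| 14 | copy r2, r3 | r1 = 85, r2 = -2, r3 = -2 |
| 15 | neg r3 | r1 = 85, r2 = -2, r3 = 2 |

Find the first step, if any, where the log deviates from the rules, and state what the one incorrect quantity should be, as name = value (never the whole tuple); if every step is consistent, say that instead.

Recomputing the run from the initial state:
step 1: r1 = -35, r2 = 6, r3 = 7
step 2: r1 = -42, r2 = 6, r3 = 7
step 3: r1 = -42, r2 = -1, r3 = 7
step 4: r1 = -42, r2 = -1, r3 = -42
step 5: r1 = -84, r2 = -1, r3 = -42
step 6: r1 = -85, r2 = -1, r3 = -42
step 7: r1 = -85, r2 = -1, r3 = -1
step 8: r1 = -85, r2 = -1, r3 = -2
step 9: r1 = -85, r2 = -1, r3 = -6
step 10: r1 = -85, r2 = -1, r3 = -5
step 11: r1 = -85, r2 = -5, r3 = -5
step 12: r1 = -85, r2 = -5, r3 = -5
step 13: r1 = 85, r2 = -5, r3 = -5
step 14: r1 = 85, r2 = -5, r3 = -5
step 15: r1 = 85, r2 = -5, r3 = 5
The first disagreement with the log is at step 9, where the value should be r3 = -6.

step 9, r3 = -6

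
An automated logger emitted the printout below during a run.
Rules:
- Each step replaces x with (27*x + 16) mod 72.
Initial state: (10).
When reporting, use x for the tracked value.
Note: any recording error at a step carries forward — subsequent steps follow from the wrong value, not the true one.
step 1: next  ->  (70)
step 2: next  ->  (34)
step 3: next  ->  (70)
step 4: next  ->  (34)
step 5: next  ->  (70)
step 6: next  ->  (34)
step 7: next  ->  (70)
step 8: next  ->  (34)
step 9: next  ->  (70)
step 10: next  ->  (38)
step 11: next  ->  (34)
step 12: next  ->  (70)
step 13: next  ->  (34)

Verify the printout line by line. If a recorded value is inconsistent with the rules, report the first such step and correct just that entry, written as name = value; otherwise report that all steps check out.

Recomputing the run from the initial state:
step 1: x = 70
step 2: x = 34
step 3: x = 70
step 4: x = 34
step 5: x = 70
step 6: x = 34
step 7: x = 70
step 8: x = 34
step 9: x = 70
step 10: x = 34
step 11: x = 70
step 12: x = 34
step 13: x = 70
The first disagreement with the printout is at step 10, where the value should be x = 34.

step 10, x = 34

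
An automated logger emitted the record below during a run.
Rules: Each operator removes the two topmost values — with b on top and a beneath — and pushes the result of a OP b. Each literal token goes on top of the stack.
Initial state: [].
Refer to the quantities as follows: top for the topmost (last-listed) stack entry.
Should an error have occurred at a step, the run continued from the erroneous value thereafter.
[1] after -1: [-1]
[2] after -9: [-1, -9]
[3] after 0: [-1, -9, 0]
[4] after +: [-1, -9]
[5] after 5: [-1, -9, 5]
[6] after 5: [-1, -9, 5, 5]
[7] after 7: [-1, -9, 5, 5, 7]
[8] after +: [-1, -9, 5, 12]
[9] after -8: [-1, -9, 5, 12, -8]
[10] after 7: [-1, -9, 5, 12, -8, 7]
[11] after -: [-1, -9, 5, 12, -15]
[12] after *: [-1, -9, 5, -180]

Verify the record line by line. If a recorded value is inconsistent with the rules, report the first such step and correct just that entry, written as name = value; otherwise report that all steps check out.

no error

step 1: push -1: top = -1 -> matches
step 2: push -9: top = -9 -> verified
step 3: push 0: top = 0 -> checks out
step 4: -9 + 0 = -9 -> no discrepancy
step 5: push 5: top = 5 -> exactly as logged
step 6: push 5: top = 5 -> consistent with the record
step 7: push 7: top = 7 -> verified
step 8: 5 + 7 = 12 -> checks out
step 9: push -8: top = -8 -> consistent with the record
step 10: push 7: top = 7 -> in agreement
step 11: -8 - 7 = -15 -> checks out
step 12: 12 * -15 = -180 -> agrees with the record
The whole run recomputes cleanly — no discrepancies.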